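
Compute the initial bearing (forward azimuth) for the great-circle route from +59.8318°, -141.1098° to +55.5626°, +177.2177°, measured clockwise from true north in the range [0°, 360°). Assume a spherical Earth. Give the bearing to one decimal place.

Δλ = 177.2177 − -141.1098 = 318.3275°; wrapped into (−180°, 180°]: -41.6725°.
θ = atan2( sin Δλ · cos φ₂ , cos φ₁ · sin φ₂ − sin φ₁ · cos φ₂ · cos Δλ )
  = atan2(-0.37599, 0.04927) = -82.534° → normalised to [0°, 360°): 277.466°.

277.5°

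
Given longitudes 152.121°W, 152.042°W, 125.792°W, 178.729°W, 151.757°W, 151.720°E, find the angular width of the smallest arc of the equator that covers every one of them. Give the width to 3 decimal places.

Sort the longitudes: -178.729°, -152.121°, -152.042°, -151.757°, -125.792°, +151.720°.
Eastward gaps between consecutive values (wrapping around): 26.608°, 0.079°, 0.285°, 25.965°, 277.512°, 29.551°.
Largest gap = 277.512° ⇒ minimal covering band is its complement: 360° − 277.512° = 82.488°.
Band runs from +151.720° eastward to -125.792°, crossing the antimeridian.

82.488°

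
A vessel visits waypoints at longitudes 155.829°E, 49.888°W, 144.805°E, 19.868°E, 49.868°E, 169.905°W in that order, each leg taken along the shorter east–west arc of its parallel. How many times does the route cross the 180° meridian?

3

Leg 1: +155.829° → -49.888°, shortest Δλ = 154.283° (east) — crosses 180°.
Leg 2: -49.888° → +144.805°, shortest Δλ = -165.307° (west) — crosses 180°.
Leg 3: +144.805° → +19.868°, shortest Δλ = -124.937° (west) — does not cross 180°.
Leg 4: +19.868° → +49.868°, shortest Δλ = 30.0° (east) — does not cross 180°.
Leg 5: +49.868° → -169.905°, shortest Δλ = 140.227° (east) — crosses 180°.
Total crossings: 3.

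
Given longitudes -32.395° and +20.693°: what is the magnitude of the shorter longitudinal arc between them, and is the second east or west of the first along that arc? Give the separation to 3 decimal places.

Raw difference: 20.693 − -32.395 = 53.088°.
Normalise into (−180°, 180°]: 53.088° stays 53.088°.
Positive ⇒ the second point lies to the east; separation 53.088°.

53.088° east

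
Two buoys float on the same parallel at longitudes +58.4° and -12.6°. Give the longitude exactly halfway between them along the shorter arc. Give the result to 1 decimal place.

Signed shortest Δλ from +58.4° to -12.6° is -71.0°.
Midpoint longitude = +58.4° + (-71.0°)/2 = +58.4° − 35.5° = +22.9°.

+22.9°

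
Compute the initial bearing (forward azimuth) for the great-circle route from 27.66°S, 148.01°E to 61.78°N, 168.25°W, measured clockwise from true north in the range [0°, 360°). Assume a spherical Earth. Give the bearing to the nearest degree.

Δλ = -168.25 − 148.01 = -316.26°; wrapped into (−180°, 180°]: 43.74°.
θ = atan2( sin Δλ · cos φ₂ , cos φ₁ · sin φ₂ − sin φ₁ · cos φ₂ · cos Δλ )
  = atan2(0.32693, 0.93903) = 19.196° → normalised to [0°, 360°): 19.196°.

19°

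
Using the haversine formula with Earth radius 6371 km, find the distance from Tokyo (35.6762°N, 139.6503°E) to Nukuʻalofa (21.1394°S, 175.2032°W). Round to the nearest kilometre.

Δλ = -175.2032 − 139.6503 = -314.8535°; wrapped into (−180°, 180°]: 45.1465°.
Δφ = -21.1394 − 35.6762 = -56.8156°.
a = sin²(Δφ/2) + cos φ₁ · cos φ₂ · sin²(Δλ/2) = 0.337975.
c = 2·atan2(√a, √(1−a)) = 1.24079 rad → d = 6371·c ≈ 7905.07 km.

7905 km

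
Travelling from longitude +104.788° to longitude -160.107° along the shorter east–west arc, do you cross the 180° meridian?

Yes

Naïve |-160.107 − 104.788| = 264.895° > 180°, so the shorter arc goes the other way round — across 180°.
Signed shortest Δλ = ((-160.107 − 104.788 + 180) mod 360) − 180 = 95.105°.
Going east by 95.105° from +104.788° passes through 180° before reaching -160.107°.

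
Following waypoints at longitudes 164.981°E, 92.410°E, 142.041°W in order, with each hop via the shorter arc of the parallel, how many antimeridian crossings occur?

1

Leg 1: +164.981° → +92.410°, shortest Δλ = -72.571° (west) — does not cross 180°.
Leg 2: +92.410° → -142.041°, shortest Δλ = 125.549° (east) — crosses 180°.
Total crossings: 1.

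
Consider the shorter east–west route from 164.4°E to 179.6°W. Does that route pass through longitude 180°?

Naïve |-179.6 − 164.4| = 344.0° > 180°, so the shorter arc goes the other way round — across 180°.
Signed shortest Δλ = ((-179.6 − 164.4 + 180) mod 360) − 180 = 16.0°.
Going east by 16.0° from +164.4° passes through 180° before reaching -179.6°.

Yes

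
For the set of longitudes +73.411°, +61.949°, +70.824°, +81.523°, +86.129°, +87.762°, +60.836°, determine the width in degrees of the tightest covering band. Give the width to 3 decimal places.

26.926°

Sort the longitudes: +60.836°, +61.949°, +70.824°, +73.411°, +81.523°, +86.129°, +87.762°.
Eastward gaps between consecutive values (wrapping around): 1.113°, 8.875°, 2.587°, 8.112°, 4.606°, 1.633°, 333.074°.
Largest gap = 333.074° ⇒ minimal covering band is its complement: 360° − 333.074° = 26.926°.
Band runs from +60.836° eastward to +87.762°.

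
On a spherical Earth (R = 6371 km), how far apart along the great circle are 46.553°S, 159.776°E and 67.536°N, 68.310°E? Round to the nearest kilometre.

14751 km

Δλ = 68.310 − 159.776 = -91.466°.
Δφ = 67.536 − -46.553 = 114.089°.
a = sin²(Δφ/2) + cos φ₁ · cos φ₂ · sin²(Δλ/2) = 0.838822.
c = 2·atan2(√a, √(1−a)) = 2.31535 rad → d = 6371·c ≈ 14751.09 km.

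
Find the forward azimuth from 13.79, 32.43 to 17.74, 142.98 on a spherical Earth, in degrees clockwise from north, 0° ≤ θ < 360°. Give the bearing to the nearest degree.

67°

Δλ = 142.98 − 32.43 = 110.55°.
θ = atan2( sin Δλ · cos φ₂ , cos φ₁ · sin φ₂ − sin φ₁ · cos φ₂ · cos Δλ )
  = atan2(0.89184, 0.37561) = 67.161° → normalised to [0°, 360°): 67.161°.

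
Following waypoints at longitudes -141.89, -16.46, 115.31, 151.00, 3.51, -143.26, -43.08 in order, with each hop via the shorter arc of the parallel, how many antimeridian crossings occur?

Leg 1: -141.89° → -16.46°, shortest Δλ = 125.43° (east) — does not cross 180°.
Leg 2: -16.46° → +115.31°, shortest Δλ = 131.77° (east) — does not cross 180°.
Leg 3: +115.31° → +151.00°, shortest Δλ = 35.69° (east) — does not cross 180°.
Leg 4: +151.00° → +3.51°, shortest Δλ = -147.49° (west) — does not cross 180°.
Leg 5: +3.51° → -143.26°, shortest Δλ = -146.77° (west) — does not cross 180°.
Leg 6: -143.26° → -43.08°, shortest Δλ = 100.18° (east) — does not cross 180°.
Total crossings: 0.

0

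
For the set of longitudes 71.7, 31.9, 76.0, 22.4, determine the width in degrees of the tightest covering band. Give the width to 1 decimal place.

Sort the longitudes: +22.4°, +31.9°, +71.7°, +76.0°.
Eastward gaps between consecutive values (wrapping around): 9.5°, 39.8°, 4.3°, 306.4°.
Largest gap = 306.4° ⇒ minimal covering band is its complement: 360° − 306.4° = 53.6°.
Band runs from +22.4° eastward to +76.0°.

53.6°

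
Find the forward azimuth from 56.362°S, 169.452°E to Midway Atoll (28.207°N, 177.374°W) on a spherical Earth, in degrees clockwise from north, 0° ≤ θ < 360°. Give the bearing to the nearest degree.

12°

Δλ = -177.374 − 169.452 = -346.826°; wrapped into (−180°, 180°]: 13.174°.
θ = atan2( sin Δλ · cos φ₂ , cos φ₁ · sin φ₂ − sin φ₁ · cos φ₂ · cos Δλ )
  = atan2(0.20084, 0.97620) = 11.626° → normalised to [0°, 360°): 11.626°.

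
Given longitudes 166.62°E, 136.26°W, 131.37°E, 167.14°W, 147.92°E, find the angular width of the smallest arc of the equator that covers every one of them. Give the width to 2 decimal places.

Sort the longitudes: -167.14°, -136.26°, +131.37°, +147.92°, +166.62°.
Eastward gaps between consecutive values (wrapping around): 30.88°, 267.63°, 16.55°, 18.70°, 26.24°.
Largest gap = 267.63° ⇒ minimal covering band is its complement: 360° − 267.63° = 92.37°.
Band runs from +131.37° eastward to -136.26°, crossing the antimeridian.

92.37°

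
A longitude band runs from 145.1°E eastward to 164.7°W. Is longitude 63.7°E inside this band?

No

Band width going east from +145.1° to -164.7°: ((-164.7 − 145.1) mod 360) = 50.2°.
Offset of +63.7° east of the west edge: ((63.7 − 145.1) mod 360) = 278.6°.
278.6° > 50.2° ⇒ outside.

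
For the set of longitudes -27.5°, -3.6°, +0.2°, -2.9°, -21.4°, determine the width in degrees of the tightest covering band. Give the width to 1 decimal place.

27.7°

Sort the longitudes: -27.5°, -21.4°, -3.6°, -2.9°, +0.2°.
Eastward gaps between consecutive values (wrapping around): 6.1°, 17.8°, 0.7°, 3.1°, 332.3°.
Largest gap = 332.3° ⇒ minimal covering band is its complement: 360° − 332.3° = 27.7°.
Band runs from -27.5° eastward to +0.2°.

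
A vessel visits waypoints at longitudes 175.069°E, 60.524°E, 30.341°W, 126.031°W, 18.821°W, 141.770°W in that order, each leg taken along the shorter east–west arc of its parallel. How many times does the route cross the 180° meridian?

Leg 1: +175.069° → +60.524°, shortest Δλ = -114.545° (west) — does not cross 180°.
Leg 2: +60.524° → -30.341°, shortest Δλ = -90.865° (west) — does not cross 180°.
Leg 3: -30.341° → -126.031°, shortest Δλ = -95.69° (west) — does not cross 180°.
Leg 4: -126.031° → -18.821°, shortest Δλ = 107.21° (east) — does not cross 180°.
Leg 5: -18.821° → -141.770°, shortest Δλ = -122.949° (west) — does not cross 180°.
Total crossings: 0.

0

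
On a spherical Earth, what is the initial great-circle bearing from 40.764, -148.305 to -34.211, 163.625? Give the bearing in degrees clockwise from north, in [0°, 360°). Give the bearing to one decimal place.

Δλ = 163.625 − -148.305 = 311.930°; wrapped into (−180°, 180°]: -48.070°.
θ = atan2( sin Δλ · cos φ₂ , cos φ₁ · sin φ₂ − sin φ₁ · cos φ₂ · cos Δλ )
  = atan2(-0.61524, -0.78666) = -141.972° → normalised to [0°, 360°): 218.028°.

218.0°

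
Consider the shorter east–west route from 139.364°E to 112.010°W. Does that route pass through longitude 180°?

Yes

Naïve |-112.010 − 139.364| = 251.374° > 180°, so the shorter arc goes the other way round — across 180°.
Signed shortest Δλ = ((-112.010 − 139.364 + 180) mod 360) − 180 = 108.626°.
Going east by 108.626° from +139.364° passes through 180° before reaching -112.010°.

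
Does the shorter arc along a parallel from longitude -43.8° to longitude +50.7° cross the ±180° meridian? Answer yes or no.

No

Signed shortest Δλ = ((50.7 − -43.8 + 180) mod 360) − 180 = 94.5°.
Going east by 94.5° from -43.8° reaches +50.7° without touching 180°.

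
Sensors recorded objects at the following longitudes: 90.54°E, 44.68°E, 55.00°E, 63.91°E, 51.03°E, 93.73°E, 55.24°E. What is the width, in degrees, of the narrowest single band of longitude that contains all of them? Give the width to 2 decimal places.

Sort the longitudes: +44.68°, +51.03°, +55.00°, +55.24°, +63.91°, +90.54°, +93.73°.
Eastward gaps between consecutive values (wrapping around): 6.35°, 3.97°, 0.24°, 8.67°, 26.63°, 3.19°, 310.95°.
Largest gap = 310.95° ⇒ minimal covering band is its complement: 360° − 310.95° = 49.05°.
Band runs from +44.68° eastward to +93.73°.

49.05°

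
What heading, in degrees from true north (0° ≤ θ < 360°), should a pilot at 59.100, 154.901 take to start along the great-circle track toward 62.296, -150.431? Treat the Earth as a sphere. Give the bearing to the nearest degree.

59°

Δλ = -150.431 − 154.901 = -305.332°; wrapped into (−180°, 180°]: 54.668°.
θ = atan2( sin Δλ · cos φ₂ , cos φ₁ · sin φ₂ − sin φ₁ · cos φ₂ · cos Δλ )
  = atan2(0.37928, 0.22397) = 59.437° → normalised to [0°, 360°): 59.437°.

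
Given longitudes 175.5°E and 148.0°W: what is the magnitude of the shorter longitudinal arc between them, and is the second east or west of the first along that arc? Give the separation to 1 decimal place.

36.5° east

Raw difference: -148.0 − 175.5 = -323.5°.
Normalise into (−180°, 180°]: -323.5° + 360° = 36.5°.
Positive ⇒ the second point lies to the east; separation 36.5°.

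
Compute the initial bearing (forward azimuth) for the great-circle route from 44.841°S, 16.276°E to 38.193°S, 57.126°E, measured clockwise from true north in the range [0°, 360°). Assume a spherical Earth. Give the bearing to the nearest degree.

Δλ = 57.126 − 16.276 = 40.850°.
θ = atan2( sin Δλ · cos φ₂ , cos φ₁ · sin φ₂ − sin φ₁ · cos φ₂ · cos Δλ )
  = atan2(0.51406, -0.01922) = 92.141° → normalised to [0°, 360°): 92.141°.

92°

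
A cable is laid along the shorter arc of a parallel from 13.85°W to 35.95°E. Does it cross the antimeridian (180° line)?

Signed shortest Δλ = ((35.95 − -13.85 + 180) mod 360) − 180 = 49.8°.
Going east by 49.8° from -13.85° reaches +35.95° without touching 180°.

No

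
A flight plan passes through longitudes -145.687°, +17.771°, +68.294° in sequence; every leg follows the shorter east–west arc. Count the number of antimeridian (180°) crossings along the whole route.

0

Leg 1: -145.687° → +17.771°, shortest Δλ = 163.458° (east) — does not cross 180°.
Leg 2: +17.771° → +68.294°, shortest Δλ = 50.523° (east) — does not cross 180°.
Total crossings: 0.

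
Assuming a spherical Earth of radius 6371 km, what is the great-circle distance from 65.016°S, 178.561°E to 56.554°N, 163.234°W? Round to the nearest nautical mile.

Δλ = -163.234 − 178.561 = -341.795°; wrapped into (−180°, 180°]: 18.205°.
Δφ = 56.554 − -65.016 = 121.570°.
a = sin²(Δφ/2) + cos φ₁ · cos φ₂ · sin²(Δλ/2) = 0.767596.
c = 2·atan2(√a, √(1−a)) = 2.13553 rad → d = 6371·c ≈ 13605.47 km ≈ 7346.37 nmi.

7346 nmi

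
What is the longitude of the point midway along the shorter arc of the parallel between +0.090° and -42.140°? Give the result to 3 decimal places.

Signed shortest Δλ from +0.090° to -42.140° is -42.230°.
Midpoint longitude = +0.090° + (-42.230°)/2 = +0.090° − 21.115° = -21.025°.

-21.025°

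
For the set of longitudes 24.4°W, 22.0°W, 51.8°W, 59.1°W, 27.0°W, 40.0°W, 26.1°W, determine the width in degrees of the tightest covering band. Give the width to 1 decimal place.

37.1°

Sort the longitudes: -59.1°, -51.8°, -40.0°, -27.0°, -26.1°, -24.4°, -22.0°.
Eastward gaps between consecutive values (wrapping around): 7.3°, 11.8°, 13.0°, 0.9°, 1.7°, 2.4°, 322.9°.
Largest gap = 322.9° ⇒ minimal covering band is its complement: 360° − 322.9° = 37.1°.
Band runs from -59.1° eastward to -22.0°.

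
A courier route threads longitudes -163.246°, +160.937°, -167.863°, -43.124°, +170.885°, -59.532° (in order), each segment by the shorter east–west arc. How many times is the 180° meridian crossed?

4

Leg 1: -163.246° → +160.937°, shortest Δλ = -35.817° (west) — crosses 180°.
Leg 2: +160.937° → -167.863°, shortest Δλ = 31.2° (east) — crosses 180°.
Leg 3: -167.863° → -43.124°, shortest Δλ = 124.739° (east) — does not cross 180°.
Leg 4: -43.124° → +170.885°, shortest Δλ = -145.991° (west) — crosses 180°.
Leg 5: +170.885° → -59.532°, shortest Δλ = 129.583° (east) — crosses 180°.
Total crossings: 4.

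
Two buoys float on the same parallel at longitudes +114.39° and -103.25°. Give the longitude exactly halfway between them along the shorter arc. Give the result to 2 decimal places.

Signed shortest Δλ from +114.39° to -103.25° is +142.36°.
Midpoint longitude = +114.39° + (+142.36°)/2 = +114.39° + 71.18° = +185.57°.
Normalise into (−180°, 180°]: -174.43°.
(The naïve average (+114.39 + -103.25)/2 = 5.57° is on the wrong side of the globe.)

-174.43°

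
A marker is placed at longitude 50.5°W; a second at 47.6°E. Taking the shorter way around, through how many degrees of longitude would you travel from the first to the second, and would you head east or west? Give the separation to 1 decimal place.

98.1° east

Raw difference: 47.6 − -50.5 = 98.1°.
Normalise into (−180°, 180°]: 98.1° stays 98.1°.
Positive ⇒ the second point lies to the east; separation 98.1°.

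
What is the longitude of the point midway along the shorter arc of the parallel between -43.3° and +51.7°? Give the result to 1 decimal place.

+4.2°

Signed shortest Δλ from -43.3° to +51.7° is +95.0°.
Midpoint longitude = -43.3° + (+95.0°)/2 = -43.3° + 47.5° = +4.2°.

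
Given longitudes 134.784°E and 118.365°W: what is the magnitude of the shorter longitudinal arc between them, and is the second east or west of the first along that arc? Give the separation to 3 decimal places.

Raw difference: -118.365 − 134.784 = -253.149°.
Normalise into (−180°, 180°]: -253.149° + 360° = 106.851°.
Positive ⇒ the second point lies to the east; separation 106.851°.

106.851° east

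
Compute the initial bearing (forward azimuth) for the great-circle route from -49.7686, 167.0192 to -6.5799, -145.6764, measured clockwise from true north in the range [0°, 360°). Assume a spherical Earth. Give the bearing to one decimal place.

58.9°

Δλ = -145.6764 − 167.0192 = -312.6956°; wrapped into (−180°, 180°]: 47.3044°.
θ = atan2( sin Δλ · cos φ₂ , cos φ₁ · sin φ₂ − sin φ₁ · cos φ₂ · cos Δλ )
  = atan2(0.73013, 0.44027) = 58.910° → normalised to [0°, 360°): 58.910°.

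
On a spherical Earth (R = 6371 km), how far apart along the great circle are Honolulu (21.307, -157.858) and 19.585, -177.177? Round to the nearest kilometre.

2021 km

Δλ = -177.177 − -157.858 = -19.319°.
Δφ = 19.585 − 21.307 = -1.722°.
a = sin²(Δφ/2) + cos φ₁ · cos φ₂ · sin²(Δλ/2) = 0.024938.
c = 2·atan2(√a, √(1−a)) = 0.31716 rad → d = 6371·c ≈ 2020.65 km.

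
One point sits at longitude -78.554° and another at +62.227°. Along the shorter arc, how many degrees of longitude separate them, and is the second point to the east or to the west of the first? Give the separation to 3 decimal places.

140.781° east

Raw difference: 62.227 − -78.554 = 140.781°.
Normalise into (−180°, 180°]: 140.781° stays 140.781°.
Positive ⇒ the second point lies to the east; separation 140.781°.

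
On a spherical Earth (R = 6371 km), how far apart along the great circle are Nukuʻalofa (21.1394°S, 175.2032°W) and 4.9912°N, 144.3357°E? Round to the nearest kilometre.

5282 km

Δλ = 144.3357 − -175.2032 = 319.5389°; wrapped into (−180°, 180°]: -40.4611°.
Δφ = 4.9912 − -21.1394 = 26.1306°.
a = sin²(Δφ/2) + cos φ₁ · cos φ₂ · sin²(Δλ/2) = 0.162211.
c = 2·atan2(√a, √(1−a)) = 0.82905 rad → d = 6371·c ≈ 5281.86 km.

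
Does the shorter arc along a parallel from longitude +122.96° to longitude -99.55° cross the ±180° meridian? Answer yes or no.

Yes

Naïve |-99.55 − 122.96| = 222.51° > 180°, so the shorter arc goes the other way round — across 180°.
Signed shortest Δλ = ((-99.55 − 122.96 + 180) mod 360) − 180 = 137.49°.
Going east by 137.49° from +122.96° passes through 180° before reaching -99.55°.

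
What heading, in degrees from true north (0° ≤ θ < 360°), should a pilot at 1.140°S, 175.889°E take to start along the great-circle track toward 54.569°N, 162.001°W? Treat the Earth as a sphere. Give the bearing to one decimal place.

14.8°

Δλ = -162.001 − 175.889 = -337.890°; wrapped into (−180°, 180°]: 22.110°.
θ = atan2( sin Δλ · cos φ₂ , cos φ₁ · sin φ₂ − sin φ₁ · cos φ₂ · cos Δλ )
  = atan2(0.21820, 0.82534) = 14.809° → normalised to [0°, 360°): 14.809°.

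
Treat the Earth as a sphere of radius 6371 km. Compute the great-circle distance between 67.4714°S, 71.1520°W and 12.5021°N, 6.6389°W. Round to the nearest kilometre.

Δλ = -6.6389 − -71.1520 = 64.5131°.
Δφ = 12.5021 − -67.4714 = 79.9735°.
a = sin²(Δφ/2) + cos φ₁ · cos φ₂ · sin²(Δλ/2) = 0.519498.
c = 2·atan2(√a, √(1−a)) = 1.60980 rad → d = 6371·c ≈ 10256.05 km.

10256 km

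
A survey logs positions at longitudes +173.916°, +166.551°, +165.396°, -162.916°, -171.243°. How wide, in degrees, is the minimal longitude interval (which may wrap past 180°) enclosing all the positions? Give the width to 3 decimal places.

31.688°

Sort the longitudes: -171.243°, -162.916°, +165.396°, +166.551°, +173.916°.
Eastward gaps between consecutive values (wrapping around): 8.327°, 328.312°, 1.155°, 7.365°, 14.841°.
Largest gap = 328.312° ⇒ minimal covering band is its complement: 360° − 328.312° = 31.688°.
Band runs from +165.396° eastward to -162.916°, crossing the antimeridian.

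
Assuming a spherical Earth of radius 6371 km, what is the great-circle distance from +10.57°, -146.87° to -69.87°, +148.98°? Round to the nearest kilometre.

Δλ = 148.98 − -146.87 = 295.85°; wrapped into (−180°, 180°]: -64.15°.
Δφ = -69.87 − 10.57 = -80.44°.
a = sin²(Δφ/2) + cos φ₁ · cos φ₂ · sin²(Δλ/2) = 0.512361.
c = 2·atan2(√a, √(1−a)) = 1.59552 rad → d = 6371·c ≈ 10165.06 km.

10165 km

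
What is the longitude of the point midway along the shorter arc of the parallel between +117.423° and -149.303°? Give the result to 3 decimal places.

Signed shortest Δλ from +117.423° to -149.303° is +93.274°.
Midpoint longitude = +117.423° + (+93.274°)/2 = +117.423° + 46.637° = +164.060°.
(The naïve average (+117.423 + -149.303)/2 = -15.94° is on the wrong side of the globe.)

+164.060°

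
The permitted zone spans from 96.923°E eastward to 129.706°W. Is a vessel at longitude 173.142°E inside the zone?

Yes

Band width going east from +96.923° to -129.706°: ((-129.706 − 96.923) mod 360) = 133.371°.
Offset of +173.142° east of the west edge: ((173.142 − 96.923) mod 360) = 76.219°.
76.219° ≤ 133.371° ⇒ inside.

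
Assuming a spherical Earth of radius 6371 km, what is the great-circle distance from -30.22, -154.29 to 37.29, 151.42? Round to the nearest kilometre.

Δλ = 151.42 − -154.29 = 305.71°; wrapped into (−180°, 180°]: -54.29°.
Δφ = 37.29 − -30.22 = 67.51°.
a = sin²(Δφ/2) + cos φ₁ · cos φ₂ · sin²(Δλ/2) = 0.451839.
c = 2·atan2(√a, √(1−a)) = 1.47433 rad → d = 6371·c ≈ 9392.93 km.

9393 km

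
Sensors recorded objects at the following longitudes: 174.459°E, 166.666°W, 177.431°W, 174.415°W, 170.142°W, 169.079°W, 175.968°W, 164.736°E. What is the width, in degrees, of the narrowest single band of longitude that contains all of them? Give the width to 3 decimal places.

Sort the longitudes: -177.431°, -175.968°, -174.415°, -170.142°, -169.079°, -166.666°, +164.736°, +174.459°.
Eastward gaps between consecutive values (wrapping around): 1.463°, 1.553°, 4.273°, 1.063°, 2.413°, 331.402°, 9.723°, 8.110°.
Largest gap = 331.402° ⇒ minimal covering band is its complement: 360° − 331.402° = 28.598°.
Band runs from +164.736° eastward to -166.666°, crossing the antimeridian.

28.598°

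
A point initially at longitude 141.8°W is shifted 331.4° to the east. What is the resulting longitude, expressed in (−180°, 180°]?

170.4°W

Start at -141.8°; shift +331.4° → +189.6°.
+189.6° lies outside (−180°, 180°]; subtract 360° → -170.4°.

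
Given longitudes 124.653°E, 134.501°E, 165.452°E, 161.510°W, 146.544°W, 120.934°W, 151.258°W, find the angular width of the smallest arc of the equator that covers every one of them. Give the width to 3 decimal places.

114.413°

Sort the longitudes: -161.510°, -151.258°, -146.544°, -120.934°, +124.653°, +134.501°, +165.452°.
Eastward gaps between consecutive values (wrapping around): 10.252°, 4.714°, 25.610°, 245.587°, 9.848°, 30.951°, 33.038°.
Largest gap = 245.587° ⇒ minimal covering band is its complement: 360° − 245.587° = 114.413°.
Band runs from +124.653° eastward to -120.934°, crossing the antimeridian.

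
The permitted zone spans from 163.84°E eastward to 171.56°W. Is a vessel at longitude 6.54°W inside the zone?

Band width going east from +163.84° to -171.56°: ((-171.56 − 163.84) mod 360) = 24.60°.
Offset of -6.54° east of the west edge: ((-6.54 − 163.84) mod 360) = 189.62°.
189.62° > 24.60° ⇒ outside.

No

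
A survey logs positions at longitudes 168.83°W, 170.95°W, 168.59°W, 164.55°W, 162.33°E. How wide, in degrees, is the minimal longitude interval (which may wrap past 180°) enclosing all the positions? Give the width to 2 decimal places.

33.12°

Sort the longitudes: -170.95°, -168.83°, -168.59°, -164.55°, +162.33°.
Eastward gaps between consecutive values (wrapping around): 2.12°, 0.24°, 4.04°, 326.88°, 26.72°.
Largest gap = 326.88° ⇒ minimal covering band is its complement: 360° − 326.88° = 33.12°.
Band runs from +162.33° eastward to -164.55°, crossing the antimeridian.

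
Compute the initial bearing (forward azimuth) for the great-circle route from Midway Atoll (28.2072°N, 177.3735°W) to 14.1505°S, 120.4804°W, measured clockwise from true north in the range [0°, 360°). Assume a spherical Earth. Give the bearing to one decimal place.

Δλ = -120.4804 − -177.3735 = 56.8931°.
θ = atan2( sin Δλ · cos φ₂ , cos φ₁ · sin φ₂ − sin φ₁ · cos φ₂ · cos Δλ )
  = atan2(0.81224, -0.46577) = 119.832° → normalised to [0°, 360°): 119.832°.

119.8°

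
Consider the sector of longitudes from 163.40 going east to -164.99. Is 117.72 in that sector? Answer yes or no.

No

Band width going east from +163.40° to -164.99°: ((-164.99 − 163.40) mod 360) = 31.61°.
Offset of +117.72° east of the west edge: ((117.72 − 163.40) mod 360) = 314.32°.
314.32° > 31.61° ⇒ outside.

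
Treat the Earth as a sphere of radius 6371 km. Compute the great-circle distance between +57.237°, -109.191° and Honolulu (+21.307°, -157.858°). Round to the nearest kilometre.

5595 km

Δλ = -157.858 − -109.191 = -48.667°.
Δφ = 21.307 − 57.237 = -35.930°.
a = sin²(Δφ/2) + cos φ₁ · cos φ₂ · sin²(Δλ/2) = 0.180733.
c = 2·atan2(√a, √(1−a)) = 0.87820 rad → d = 6371·c ≈ 5595.04 km.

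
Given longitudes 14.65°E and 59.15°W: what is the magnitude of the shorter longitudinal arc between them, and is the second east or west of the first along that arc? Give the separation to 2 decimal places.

73.80° west

Raw difference: -59.15 − 14.65 = -73.8°.
Normalise into (−180°, 180°]: -73.8° stays -73.8°.
Negative ⇒ the second point lies to the west; separation 73.80°.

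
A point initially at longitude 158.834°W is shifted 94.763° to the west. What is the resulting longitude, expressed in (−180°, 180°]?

106.403°E

Start at -158.834°; shift −94.763° → -253.597°.
-253.597° lies outside (−180°, 180°]; add 360° → +106.403°.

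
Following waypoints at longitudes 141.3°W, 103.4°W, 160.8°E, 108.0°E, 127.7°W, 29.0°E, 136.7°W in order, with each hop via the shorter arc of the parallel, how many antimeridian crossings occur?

2

Leg 1: -141.3° → -103.4°, shortest Δλ = 37.9° (east) — does not cross 180°.
Leg 2: -103.4° → +160.8°, shortest Δλ = -95.8° (west) — crosses 180°.
Leg 3: +160.8° → +108.0°, shortest Δλ = -52.8° (west) — does not cross 180°.
Leg 4: +108.0° → -127.7°, shortest Δλ = 124.3° (east) — crosses 180°.
Leg 5: -127.7° → +29.0°, shortest Δλ = 156.7° (east) — does not cross 180°.
Leg 6: +29.0° → -136.7°, shortest Δλ = -165.7° (west) — does not cross 180°.
Total crossings: 2.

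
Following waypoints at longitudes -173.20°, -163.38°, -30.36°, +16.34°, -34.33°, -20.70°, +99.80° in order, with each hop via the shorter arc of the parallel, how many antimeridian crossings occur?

0

Leg 1: -173.20° → -163.38°, shortest Δλ = 9.82° (east) — does not cross 180°.
Leg 2: -163.38° → -30.36°, shortest Δλ = 133.02° (east) — does not cross 180°.
Leg 3: -30.36° → +16.34°, shortest Δλ = 46.7° (east) — does not cross 180°.
Leg 4: +16.34° → -34.33°, shortest Δλ = -50.67° (west) — does not cross 180°.
Leg 5: -34.33° → -20.70°, shortest Δλ = 13.63° (east) — does not cross 180°.
Leg 6: -20.70° → +99.80°, shortest Δλ = 120.5° (east) — does not cross 180°.
Total crossings: 0.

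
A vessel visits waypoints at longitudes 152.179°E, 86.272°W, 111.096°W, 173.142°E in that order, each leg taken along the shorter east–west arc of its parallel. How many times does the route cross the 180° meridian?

Leg 1: +152.179° → -86.272°, shortest Δλ = 121.549° (east) — crosses 180°.
Leg 2: -86.272° → -111.096°, shortest Δλ = -24.824° (west) — does not cross 180°.
Leg 3: -111.096° → +173.142°, shortest Δλ = -75.762° (west) — crosses 180°.
Total crossings: 2.

2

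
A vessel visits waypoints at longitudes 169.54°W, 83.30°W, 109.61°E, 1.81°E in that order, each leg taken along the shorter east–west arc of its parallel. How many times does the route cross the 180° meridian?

1

Leg 1: -169.54° → -83.30°, shortest Δλ = 86.24° (east) — does not cross 180°.
Leg 2: -83.30° → +109.61°, shortest Δλ = -167.09° (west) — crosses 180°.
Leg 3: +109.61° → +1.81°, shortest Δλ = -107.8° (west) — does not cross 180°.
Total crossings: 1.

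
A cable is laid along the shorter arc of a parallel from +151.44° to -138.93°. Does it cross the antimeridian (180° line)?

Naïve |-138.93 − 151.44| = 290.37° > 180°, so the shorter arc goes the other way round — across 180°.
Signed shortest Δλ = ((-138.93 − 151.44 + 180) mod 360) − 180 = 69.63°.
Going east by 69.63° from +151.44° passes through 180° before reaching -138.93°.

Yes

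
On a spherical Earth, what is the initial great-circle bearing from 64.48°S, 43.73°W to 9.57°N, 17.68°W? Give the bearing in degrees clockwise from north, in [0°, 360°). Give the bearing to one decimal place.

Δλ = -17.68 − -43.73 = 26.05°.
θ = atan2( sin Δλ · cos φ₂ , cos φ₁ · sin φ₂ − sin φ₁ · cos φ₂ · cos Δλ )
  = atan2(0.43304, 0.87110) = 26.433° → normalised to [0°, 360°): 26.433°.

26.4°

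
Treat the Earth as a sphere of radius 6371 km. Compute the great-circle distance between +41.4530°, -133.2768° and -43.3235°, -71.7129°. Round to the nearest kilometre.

11255 km

Δλ = -71.7129 − -133.2768 = 61.5639°.
Δφ = -43.3235 − 41.4530 = -84.7765°.
a = sin²(Δφ/2) + cos φ₁ · cos φ₂ · sin²(Δλ/2) = 0.597287.
c = 2·atan2(√a, √(1−a)) = 1.76662 rad → d = 6371·c ≈ 11255.14 km.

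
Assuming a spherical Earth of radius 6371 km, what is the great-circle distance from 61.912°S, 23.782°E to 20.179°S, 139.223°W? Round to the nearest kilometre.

10763 km

Δλ = -139.223 − 23.782 = -163.005°.
Δφ = -20.179 − -61.912 = 41.733°.
a = sin²(Δφ/2) + cos φ₁ · cos φ₂ · sin²(Δλ/2) = 0.559151.
c = 2·atan2(√a, √(1−a)) = 1.68938 rad → d = 6371·c ≈ 10763.01 km.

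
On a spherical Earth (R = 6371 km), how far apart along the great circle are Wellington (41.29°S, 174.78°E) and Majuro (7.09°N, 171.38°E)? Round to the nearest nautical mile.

Δλ = 171.38 − 174.78 = -3.40°.
Δφ = 7.09 − -41.29 = 48.38°.
a = sin²(Δφ/2) + cos φ₁ · cos φ₂ · sin²(Δλ/2) = 0.168563.
c = 2·atan2(√a, √(1−a)) = 0.84614 rad → d = 6371·c ≈ 5390.79 km ≈ 2910.79 nmi.

2911 nmi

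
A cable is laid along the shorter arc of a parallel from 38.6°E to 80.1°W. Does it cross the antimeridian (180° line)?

Signed shortest Δλ = ((-80.1 − 38.6 + 180) mod 360) − 180 = -118.7°.
Going west by 118.7° from +38.6° reaches -80.1° without touching 180°.

No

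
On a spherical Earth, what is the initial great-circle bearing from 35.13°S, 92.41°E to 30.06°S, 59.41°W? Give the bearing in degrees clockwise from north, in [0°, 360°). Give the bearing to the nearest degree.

206°

Δλ = -59.41 − 92.41 = -151.82°.
θ = atan2( sin Δλ · cos φ₂ , cos φ₁ · sin φ₂ − sin φ₁ · cos φ₂ · cos Δλ )
  = atan2(-0.40873, -0.84867) = -154.284° → normalised to [0°, 360°): 205.716°.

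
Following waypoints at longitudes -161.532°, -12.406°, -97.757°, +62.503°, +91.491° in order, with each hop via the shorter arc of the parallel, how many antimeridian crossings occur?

0

Leg 1: -161.532° → -12.406°, shortest Δλ = 149.126° (east) — does not cross 180°.
Leg 2: -12.406° → -97.757°, shortest Δλ = -85.351° (west) — does not cross 180°.
Leg 3: -97.757° → +62.503°, shortest Δλ = 160.26° (east) — does not cross 180°.
Leg 4: +62.503° → +91.491°, shortest Δλ = 28.988° (east) — does not cross 180°.
Total crossings: 0.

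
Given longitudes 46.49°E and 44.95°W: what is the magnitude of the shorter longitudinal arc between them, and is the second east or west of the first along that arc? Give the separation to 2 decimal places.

91.44° west

Raw difference: -44.95 − 46.49 = -91.44°.
Normalise into (−180°, 180°]: -91.44° stays -91.44°.
Negative ⇒ the second point lies to the west; separation 91.44°.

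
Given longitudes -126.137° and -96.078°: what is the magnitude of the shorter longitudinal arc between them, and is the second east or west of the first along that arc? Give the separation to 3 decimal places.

30.059° east

Raw difference: -96.078 − -126.137 = 30.059°.
Normalise into (−180°, 180°]: 30.059° stays 30.059°.
Positive ⇒ the second point lies to the east; separation 30.059°.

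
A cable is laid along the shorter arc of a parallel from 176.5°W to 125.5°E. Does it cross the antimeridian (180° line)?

Naïve |125.5 − -176.5| = 302.0° > 180°, so the shorter arc goes the other way round — across 180°.
Signed shortest Δλ = ((125.5 − -176.5 + 180) mod 360) − 180 = -58.0°.
Going west by 58.0° from -176.5° passes through 180° before reaching +125.5°.

Yes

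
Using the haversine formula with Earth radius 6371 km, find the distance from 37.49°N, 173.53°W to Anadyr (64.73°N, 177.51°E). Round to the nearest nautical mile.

Δλ = 177.51 − -173.53 = 351.04°; wrapped into (−180°, 180°]: -8.96°.
Δφ = 64.73 − 37.49 = 27.24°.
a = sin²(Δφ/2) + cos φ₁ · cos φ₂ · sin²(Δλ/2) = 0.057518.
c = 2·atan2(√a, √(1−a)) = 0.48438 rad → d = 6371·c ≈ 3085.99 km ≈ 1666.30 nmi.

1666 nmi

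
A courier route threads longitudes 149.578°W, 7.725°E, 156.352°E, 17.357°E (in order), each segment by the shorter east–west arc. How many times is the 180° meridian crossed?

0

Leg 1: -149.578° → +7.725°, shortest Δλ = 157.303° (east) — does not cross 180°.
Leg 2: +7.725° → +156.352°, shortest Δλ = 148.627° (east) — does not cross 180°.
Leg 3: +156.352° → +17.357°, shortest Δλ = -138.995° (west) — does not cross 180°.
Total crossings: 0.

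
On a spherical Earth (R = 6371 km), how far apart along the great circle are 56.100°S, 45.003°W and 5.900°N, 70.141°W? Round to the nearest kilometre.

Δλ = -70.141 − -45.003 = -25.138°.
Δφ = 5.900 − -56.100 = 62.000°.
a = sin²(Δφ/2) + cos φ₁ · cos φ₂ · sin²(Δλ/2) = 0.291537.
c = 2·atan2(√a, √(1−a)) = 1.14074 rad → d = 6371·c ≈ 7267.63 km.

7268 km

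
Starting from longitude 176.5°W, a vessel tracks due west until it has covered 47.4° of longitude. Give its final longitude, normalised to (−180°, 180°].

136.1°E

Start at -176.5°; shift −47.4° → -223.9°.
-223.9° lies outside (−180°, 180°]; add 360° → +136.1°.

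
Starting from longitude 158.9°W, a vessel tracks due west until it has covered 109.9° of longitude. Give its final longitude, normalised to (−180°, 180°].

Start at -158.9°; shift −109.9° → -268.8°.
-268.8° lies outside (−180°, 180°]; add 360° → +91.2°.

91.2°E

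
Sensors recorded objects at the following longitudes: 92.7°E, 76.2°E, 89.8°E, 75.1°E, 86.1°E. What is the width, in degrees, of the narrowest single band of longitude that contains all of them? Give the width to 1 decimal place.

Sort the longitudes: +75.1°, +76.2°, +86.1°, +89.8°, +92.7°.
Eastward gaps between consecutive values (wrapping around): 1.1°, 9.9°, 3.7°, 2.9°, 342.4°.
Largest gap = 342.4° ⇒ minimal covering band is its complement: 360° − 342.4° = 17.6°.
Band runs from +75.1° eastward to +92.7°.

17.6°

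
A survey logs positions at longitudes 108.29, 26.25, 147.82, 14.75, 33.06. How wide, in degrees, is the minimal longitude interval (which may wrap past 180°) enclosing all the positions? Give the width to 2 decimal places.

133.07°

Sort the longitudes: +14.75°, +26.25°, +33.06°, +108.29°, +147.82°.
Eastward gaps between consecutive values (wrapping around): 11.50°, 6.81°, 75.23°, 39.53°, 226.93°.
Largest gap = 226.93° ⇒ minimal covering band is its complement: 360° − 226.93° = 133.07°.
Band runs from +14.75° eastward to +147.82°.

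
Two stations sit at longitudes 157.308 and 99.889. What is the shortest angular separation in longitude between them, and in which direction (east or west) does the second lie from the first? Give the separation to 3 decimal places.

57.419° west

Raw difference: 99.889 − 157.308 = -57.419°.
Normalise into (−180°, 180°]: -57.419° stays -57.419°.
Negative ⇒ the second point lies to the west; separation 57.419°.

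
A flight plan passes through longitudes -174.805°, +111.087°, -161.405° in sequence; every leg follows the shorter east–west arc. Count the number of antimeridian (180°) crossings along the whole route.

Leg 1: -174.805° → +111.087°, shortest Δλ = -74.108° (west) — crosses 180°.
Leg 2: +111.087° → -161.405°, shortest Δλ = 87.508° (east) — crosses 180°.
Total crossings: 2.

2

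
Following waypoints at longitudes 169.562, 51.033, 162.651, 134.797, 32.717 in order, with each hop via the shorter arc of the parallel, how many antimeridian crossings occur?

0

Leg 1: +169.562° → +51.033°, shortest Δλ = -118.529° (west) — does not cross 180°.
Leg 2: +51.033° → +162.651°, shortest Δλ = 111.618° (east) — does not cross 180°.
Leg 3: +162.651° → +134.797°, shortest Δλ = -27.854° (west) — does not cross 180°.
Leg 4: +134.797° → +32.717°, shortest Δλ = -102.08° (west) — does not cross 180°.
Total crossings: 0.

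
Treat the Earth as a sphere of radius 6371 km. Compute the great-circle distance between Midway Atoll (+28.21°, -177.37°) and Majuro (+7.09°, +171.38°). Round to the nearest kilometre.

Δλ = 171.38 − -177.37 = 348.75°; wrapped into (−180°, 180°]: -11.25°.
Δφ = 7.09 − 28.21 = -21.12°.
a = sin²(Δφ/2) + cos φ₁ · cos φ₂ · sin²(Δλ/2) = 0.041988.
c = 2·atan2(√a, √(1−a)) = 0.41274 rad → d = 6371·c ≈ 2629.57 km.

2630 km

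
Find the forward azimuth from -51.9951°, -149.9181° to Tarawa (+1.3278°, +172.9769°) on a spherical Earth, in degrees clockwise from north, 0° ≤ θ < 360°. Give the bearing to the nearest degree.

Δλ = 172.9769 − -149.9181 = 322.8950°; wrapped into (−180°, 180°]: -37.1050°.
θ = atan2( sin Δλ · cos φ₂ , cos φ₁ · sin φ₂ − sin φ₁ · cos φ₂ · cos Δλ )
  = atan2(-0.60312, 0.64252) = -43.188° → normalised to [0°, 360°): 316.812°.

317°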